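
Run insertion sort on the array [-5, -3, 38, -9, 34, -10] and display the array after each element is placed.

First element -5 is already 'sorted'
Insert -3: shifted 0 elements -> [-5, -3, 38, -9, 34, -10]
Insert 38: shifted 0 elements -> [-5, -3, 38, -9, 34, -10]
Insert -9: shifted 3 elements -> [-9, -5, -3, 38, 34, -10]
Insert 34: shifted 1 elements -> [-9, -5, -3, 34, 38, -10]
Insert -10: shifted 5 elements -> [-10, -9, -5, -3, 34, 38]


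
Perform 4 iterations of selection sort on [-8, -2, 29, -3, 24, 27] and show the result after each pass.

Pass 1: Select minimum -8 at index 0, swap -> [-8, -2, 29, -3, 24, 27]
Pass 2: Select minimum -3 at index 3, swap -> [-8, -3, 29, -2, 24, 27]
Pass 3: Select minimum -2 at index 3, swap -> [-8, -3, -2, 29, 24, 27]
Pass 4: Select minimum 24 at index 4, swap -> [-8, -3, -2, 24, 29, 27]


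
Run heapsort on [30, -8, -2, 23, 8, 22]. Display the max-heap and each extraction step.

Build heap: [30, 23, 22, -8, 8, -2]
Extract 30: [23, 8, 22, -8, -2, 30]
Extract 23: [22, 8, -2, -8, 23, 30]
Extract 22: [8, -8, -2, 22, 23, 30]
Extract 8: [-2, -8, 8, 22, 23, 30]
Extract -2: [-8, -2, 8, 22, 23, 30]


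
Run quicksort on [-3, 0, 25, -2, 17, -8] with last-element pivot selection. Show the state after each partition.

Partition 1: pivot=-8 at index 0 -> [-8, 0, 25, -2, 17, -3]
Partition 2: pivot=-3 at index 1 -> [-8, -3, 25, -2, 17, 0]
Partition 3: pivot=0 at index 3 -> [-8, -3, -2, 0, 17, 25]
Partition 4: pivot=25 at index 5 -> [-8, -3, -2, 0, 17, 25]


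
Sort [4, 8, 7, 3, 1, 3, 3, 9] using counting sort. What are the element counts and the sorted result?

Count array: [0, 1, 0, 3, 1, 0, 0, 1, 1, 1]
(count[i] = number of elements equal to i)
Cumulative count: [0, 1, 1, 4, 5, 5, 5, 6, 7, 8]
Sorted: [1, 3, 3, 3, 4, 7, 8, 9]


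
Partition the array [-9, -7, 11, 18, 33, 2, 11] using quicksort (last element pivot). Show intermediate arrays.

Partition 1: pivot=11 at index 4 -> [-9, -7, 11, 2, 11, 18, 33]
Partition 2: pivot=2 at index 2 -> [-9, -7, 2, 11, 11, 18, 33]
Partition 3: pivot=-7 at index 1 -> [-9, -7, 2, 11, 11, 18, 33]
Partition 4: pivot=33 at index 6 -> [-9, -7, 2, 11, 11, 18, 33]


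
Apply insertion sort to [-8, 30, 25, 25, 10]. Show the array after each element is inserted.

First element -8 is already 'sorted'
Insert 30: shifted 0 elements -> [-8, 30, 25, 25, 10]
Insert 25: shifted 1 elements -> [-8, 25, 30, 25, 10]
Insert 25: shifted 1 elements -> [-8, 25, 25, 30, 10]
Insert 10: shifted 3 elements -> [-8, 10, 25, 25, 30]


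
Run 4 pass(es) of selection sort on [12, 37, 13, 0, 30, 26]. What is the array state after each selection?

Pass 1: Select minimum 0 at index 3, swap -> [0, 37, 13, 12, 30, 26]
Pass 2: Select minimum 12 at index 3, swap -> [0, 12, 13, 37, 30, 26]
Pass 3: Select minimum 13 at index 2, swap -> [0, 12, 13, 37, 30, 26]
Pass 4: Select minimum 26 at index 5, swap -> [0, 12, 13, 26, 30, 37]


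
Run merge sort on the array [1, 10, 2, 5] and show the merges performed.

Divide and conquer:
  Merge [1] + [10] -> [1, 10]
  Merge [2] + [5] -> [2, 5]
  Merge [1, 10] + [2, 5] -> [1, 2, 5, 10]


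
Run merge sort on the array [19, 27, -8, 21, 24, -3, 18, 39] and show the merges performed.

Divide and conquer:
  Merge [19] + [27] -> [19, 27]
  Merge [-8] + [21] -> [-8, 21]
  Merge [19, 27] + [-8, 21] -> [-8, 19, 21, 27]
  Merge [24] + [-3] -> [-3, 24]
  Merge [18] + [39] -> [18, 39]
  Merge [-3, 24] + [18, 39] -> [-3, 18, 24, 39]
  Merge [-8, 19, 21, 27] + [-3, 18, 24, 39] -> [-8, -3, 18, 19, 21, 24, 27, 39]


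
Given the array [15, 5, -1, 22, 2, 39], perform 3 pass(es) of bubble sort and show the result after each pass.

After pass 1: [5, -1, 15, 2, 22, 39] (3 swaps)
After pass 2: [-1, 5, 2, 15, 22, 39] (2 swaps)
After pass 3: [-1, 2, 5, 15, 22, 39] (1 swaps)
Total swaps: 6


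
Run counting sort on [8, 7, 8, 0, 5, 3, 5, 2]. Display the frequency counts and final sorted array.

Count array: [1, 0, 1, 1, 0, 2, 0, 1, 2]
(count[i] = number of elements equal to i)
Cumulative count: [1, 1, 2, 3, 3, 5, 5, 6, 8]
Sorted: [0, 2, 3, 5, 5, 7, 8, 8]


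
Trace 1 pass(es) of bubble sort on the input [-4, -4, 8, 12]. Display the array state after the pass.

After pass 1: [-4, -4, 8, 12] (0 swaps)
Total swaps: 0


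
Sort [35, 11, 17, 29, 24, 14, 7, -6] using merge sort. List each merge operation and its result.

Divide and conquer:
  Merge [35] + [11] -> [11, 35]
  Merge [17] + [29] -> [17, 29]
  Merge [11, 35] + [17, 29] -> [11, 17, 29, 35]
  Merge [24] + [14] -> [14, 24]
  Merge [7] + [-6] -> [-6, 7]
  Merge [14, 24] + [-6, 7] -> [-6, 7, 14, 24]
  Merge [11, 17, 29, 35] + [-6, 7, 14, 24] -> [-6, 7, 11, 14, 17, 24, 29, 35]


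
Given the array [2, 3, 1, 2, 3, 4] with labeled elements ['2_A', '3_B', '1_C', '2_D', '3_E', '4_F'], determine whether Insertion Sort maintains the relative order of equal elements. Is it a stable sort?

Trace Insertion Sort on the labeled array (the key is the number; the letter only tracks identity):
  Insert 3_B at index 1: [2_A, 3_B, 1_C, 2_D, 3_E, 4_F]
  Insert 1_C at index 0: [1_C, 2_A, 3_B, 2_D, 3_E, 4_F]
  Insert 2_D at index 2: [1_C, 2_A, 2_D, 3_B, 3_E, 4_F]
  Insert 3_E at index 4: [1_C, 2_A, 2_D, 3_B, 3_E, 4_F]
  Insert 4_F at index 5: [1_C, 2_A, 2_D, 3_B, 3_E, 4_F]
Final order: [1_C, 2_A, 2_D, 3_B, 3_E, 4_F]
Equal keys:
  value 2: originally 2_A, 2_D; after sorting 2_A, 2_D -> order preserved
  value 3: originally 3_B, 3_E; after sorting 3_B, 3_E -> order preserved
All equal keys kept their original relative order. Insertion Sort is stable: elements are shifted only while they are strictly greater than the key, so a key is inserted after any equal elements already placed.
Answer: Stable


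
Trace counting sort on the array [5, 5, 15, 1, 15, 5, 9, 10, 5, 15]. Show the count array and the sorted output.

Count array: [0, 1, 0, 0, 0, 4, 0, 0, 0, 1, 1, 0, 0, 0, 0, 3]
(count[i] = number of elements equal to i)
Cumulative count: [0, 1, 1, 1, 1, 5, 5, 5, 5, 6, 7, 7, 7, 7, 7, 10]
Sorted: [1, 5, 5, 5, 5, 9, 10, 15, 15, 15]


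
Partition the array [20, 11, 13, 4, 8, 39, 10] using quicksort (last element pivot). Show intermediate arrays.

Partition 1: pivot=10 at index 2 -> [4, 8, 10, 20, 11, 39, 13]
Partition 2: pivot=8 at index 1 -> [4, 8, 10, 20, 11, 39, 13]
Partition 3: pivot=13 at index 4 -> [4, 8, 10, 11, 13, 39, 20]
Partition 4: pivot=20 at index 5 -> [4, 8, 10, 11, 13, 20, 39]


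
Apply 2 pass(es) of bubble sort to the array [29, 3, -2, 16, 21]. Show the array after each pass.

After pass 1: [3, -2, 16, 21, 29] (4 swaps)
After pass 2: [-2, 3, 16, 21, 29] (1 swaps)
Total swaps: 5


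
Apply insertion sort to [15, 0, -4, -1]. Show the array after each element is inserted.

First element 15 is already 'sorted'
Insert 0: shifted 1 elements -> [0, 15, -4, -1]
Insert -4: shifted 2 elements -> [-4, 0, 15, -1]
Insert -1: shifted 2 elements -> [-4, -1, 0, 15]


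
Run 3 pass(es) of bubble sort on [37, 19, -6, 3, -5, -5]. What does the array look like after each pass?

After pass 1: [19, -6, 3, -5, -5, 37] (5 swaps)
After pass 2: [-6, 3, -5, -5, 19, 37] (4 swaps)
After pass 3: [-6, -5, -5, 3, 19, 37] (2 swaps)
Total swaps: 11


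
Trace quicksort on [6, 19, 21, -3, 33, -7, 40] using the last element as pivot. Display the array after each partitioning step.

Partition 1: pivot=40 at index 6 -> [6, 19, 21, -3, 33, -7, 40]
Partition 2: pivot=-7 at index 0 -> [-7, 19, 21, -3, 33, 6, 40]
Partition 3: pivot=6 at index 2 -> [-7, -3, 6, 19, 33, 21, 40]
Partition 4: pivot=21 at index 4 -> [-7, -3, 6, 19, 21, 33, 40]


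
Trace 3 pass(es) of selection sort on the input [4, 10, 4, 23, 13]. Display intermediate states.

Pass 1: Select minimum 4 at index 0, swap -> [4, 10, 4, 23, 13]
Pass 2: Select minimum 4 at index 2, swap -> [4, 4, 10, 23, 13]
Pass 3: Select minimum 10 at index 2, swap -> [4, 4, 10, 23, 13]


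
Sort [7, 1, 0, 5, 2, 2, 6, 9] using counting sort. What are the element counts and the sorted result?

Count array: [1, 1, 2, 0, 0, 1, 1, 1, 0, 1]
(count[i] = number of elements equal to i)
Cumulative count: [1, 2, 4, 4, 4, 5, 6, 7, 7, 8]
Sorted: [0, 1, 2, 2, 5, 6, 7, 9]


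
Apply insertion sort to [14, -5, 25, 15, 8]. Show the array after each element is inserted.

First element 14 is already 'sorted'
Insert -5: shifted 1 elements -> [-5, 14, 25, 15, 8]
Insert 25: shifted 0 elements -> [-5, 14, 25, 15, 8]
Insert 15: shifted 1 elements -> [-5, 14, 15, 25, 8]
Insert 8: shifted 3 elements -> [-5, 8, 14, 15, 25]


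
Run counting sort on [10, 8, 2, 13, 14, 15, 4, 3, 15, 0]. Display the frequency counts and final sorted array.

Count array: [1, 0, 1, 1, 1, 0, 0, 0, 1, 0, 1, 0, 0, 1, 1, 2]
(count[i] = number of elements equal to i)
Cumulative count: [1, 1, 2, 3, 4, 4, 4, 4, 5, 5, 6, 6, 6, 7, 8, 10]
Sorted: [0, 2, 3, 4, 8, 10, 13, 14, 15, 15]


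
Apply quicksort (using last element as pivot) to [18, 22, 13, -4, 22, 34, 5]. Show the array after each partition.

Partition 1: pivot=5 at index 1 -> [-4, 5, 13, 18, 22, 34, 22]
Partition 2: pivot=22 at index 5 -> [-4, 5, 13, 18, 22, 22, 34]
Partition 3: pivot=22 at index 4 -> [-4, 5, 13, 18, 22, 22, 34]
Partition 4: pivot=18 at index 3 -> [-4, 5, 13, 18, 22, 22, 34]


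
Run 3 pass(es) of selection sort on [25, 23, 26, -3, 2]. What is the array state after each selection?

Pass 1: Select minimum -3 at index 3, swap -> [-3, 23, 26, 25, 2]
Pass 2: Select minimum 2 at index 4, swap -> [-3, 2, 26, 25, 23]
Pass 3: Select minimum 23 at index 4, swap -> [-3, 2, 23, 25, 26]


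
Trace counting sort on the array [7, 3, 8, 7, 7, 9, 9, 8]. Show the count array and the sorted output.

Count array: [0, 0, 0, 1, 0, 0, 0, 3, 2, 2]
(count[i] = number of elements equal to i)
Cumulative count: [0, 0, 0, 1, 1, 1, 1, 4, 6, 8]
Sorted: [3, 7, 7, 7, 8, 8, 9, 9]


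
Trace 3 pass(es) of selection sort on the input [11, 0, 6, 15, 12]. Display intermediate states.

Pass 1: Select minimum 0 at index 1, swap -> [0, 11, 6, 15, 12]
Pass 2: Select minimum 6 at index 2, swap -> [0, 6, 11, 15, 12]
Pass 3: Select minimum 11 at index 2, swap -> [0, 6, 11, 15, 12]


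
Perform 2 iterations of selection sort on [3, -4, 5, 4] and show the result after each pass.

Pass 1: Select minimum -4 at index 1, swap -> [-4, 3, 5, 4]
Pass 2: Select minimum 3 at index 1, swap -> [-4, 3, 5, 4]


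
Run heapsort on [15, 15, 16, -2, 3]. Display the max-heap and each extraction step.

Build heap: [16, 15, 15, -2, 3]
Extract 16: [15, 3, 15, -2, 16]
Extract 15: [15, 3, -2, 15, 16]
Extract 15: [3, -2, 15, 15, 16]
Extract 3: [-2, 3, 15, 15, 16]


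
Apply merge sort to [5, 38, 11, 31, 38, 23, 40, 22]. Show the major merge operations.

Divide and conquer:
  Merge [5] + [38] -> [5, 38]
  Merge [11] + [31] -> [11, 31]
  Merge [5, 38] + [11, 31] -> [5, 11, 31, 38]
  Merge [38] + [23] -> [23, 38]
  Merge [40] + [22] -> [22, 40]
  Merge [23, 38] + [22, 40] -> [22, 23, 38, 40]
  Merge [5, 11, 31, 38] + [22, 23, 38, 40] -> [5, 11, 22, 23, 31, 38, 38, 40]


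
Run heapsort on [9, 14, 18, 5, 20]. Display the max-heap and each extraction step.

Build heap: [20, 14, 18, 5, 9]
Extract 20: [18, 14, 9, 5, 20]
Extract 18: [14, 5, 9, 18, 20]
Extract 14: [9, 5, 14, 18, 20]
Extract 9: [5, 9, 14, 18, 20]


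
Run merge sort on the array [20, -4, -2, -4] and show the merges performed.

Divide and conquer:
  Merge [20] + [-4] -> [-4, 20]
  Merge [-2] + [-4] -> [-4, -2]
  Merge [-4, 20] + [-4, -2] -> [-4, -4, -2, 20]


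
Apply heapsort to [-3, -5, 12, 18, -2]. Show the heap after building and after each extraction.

Build heap: [18, -2, 12, -5, -3]
Extract 18: [12, -2, -3, -5, 18]
Extract 12: [-2, -5, -3, 12, 18]
Extract -2: [-3, -5, -2, 12, 18]
Extract -3: [-5, -3, -2, 12, 18]


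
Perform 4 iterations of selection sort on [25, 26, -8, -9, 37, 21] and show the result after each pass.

Pass 1: Select minimum -9 at index 3, swap -> [-9, 26, -8, 25, 37, 21]
Pass 2: Select minimum -8 at index 2, swap -> [-9, -8, 26, 25, 37, 21]
Pass 3: Select minimum 21 at index 5, swap -> [-9, -8, 21, 25, 37, 26]
Pass 4: Select minimum 25 at index 3, swap -> [-9, -8, 21, 25, 37, 26]


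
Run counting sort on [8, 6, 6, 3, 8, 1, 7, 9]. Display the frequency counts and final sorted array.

Count array: [0, 1, 0, 1, 0, 0, 2, 1, 2, 1]
(count[i] = number of elements equal to i)
Cumulative count: [0, 1, 1, 2, 2, 2, 4, 5, 7, 8]
Sorted: [1, 3, 6, 6, 7, 8, 8, 9]


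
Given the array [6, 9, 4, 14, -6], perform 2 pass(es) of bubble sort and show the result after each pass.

After pass 1: [6, 4, 9, -6, 14] (2 swaps)
After pass 2: [4, 6, -6, 9, 14] (2 swaps)
Total swaps: 4


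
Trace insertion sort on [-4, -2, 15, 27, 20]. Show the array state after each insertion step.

First element -4 is already 'sorted'
Insert -2: shifted 0 elements -> [-4, -2, 15, 27, 20]
Insert 15: shifted 0 elements -> [-4, -2, 15, 27, 20]
Insert 27: shifted 0 elements -> [-4, -2, 15, 27, 20]
Insert 20: shifted 1 elements -> [-4, -2, 15, 20, 27]


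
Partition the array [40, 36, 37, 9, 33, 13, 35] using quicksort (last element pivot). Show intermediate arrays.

Partition 1: pivot=35 at index 3 -> [9, 33, 13, 35, 36, 37, 40]
Partition 2: pivot=13 at index 1 -> [9, 13, 33, 35, 36, 37, 40]
Partition 3: pivot=40 at index 6 -> [9, 13, 33, 35, 36, 37, 40]
Partition 4: pivot=37 at index 5 -> [9, 13, 33, 35, 36, 37, 40]


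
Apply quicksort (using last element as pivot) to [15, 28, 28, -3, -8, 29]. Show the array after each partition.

Partition 1: pivot=29 at index 5 -> [15, 28, 28, -3, -8, 29]
Partition 2: pivot=-8 at index 0 -> [-8, 28, 28, -3, 15, 29]
Partition 3: pivot=15 at index 2 -> [-8, -3, 15, 28, 28, 29]
Partition 4: pivot=28 at index 4 -> [-8, -3, 15, 28, 28, 29]


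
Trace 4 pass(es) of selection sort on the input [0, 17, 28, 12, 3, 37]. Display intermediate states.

Pass 1: Select minimum 0 at index 0, swap -> [0, 17, 28, 12, 3, 37]
Pass 2: Select minimum 3 at index 4, swap -> [0, 3, 28, 12, 17, 37]
Pass 3: Select minimum 12 at index 3, swap -> [0, 3, 12, 28, 17, 37]
Pass 4: Select minimum 17 at index 4, swap -> [0, 3, 12, 17, 28, 37]


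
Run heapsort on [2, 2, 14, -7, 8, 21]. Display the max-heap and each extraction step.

Build heap: [21, 8, 14, -7, 2, 2]
Extract 21: [14, 8, 2, -7, 2, 21]
Extract 14: [8, 2, 2, -7, 14, 21]
Extract 8: [2, -7, 2, 8, 14, 21]
Extract 2: [2, -7, 2, 8, 14, 21]
Extract 2: [-7, 2, 2, 8, 14, 21]


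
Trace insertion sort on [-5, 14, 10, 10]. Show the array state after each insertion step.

First element -5 is already 'sorted'
Insert 14: shifted 0 elements -> [-5, 14, 10, 10]
Insert 10: shifted 1 elements -> [-5, 10, 14, 10]
Insert 10: shifted 1 elements -> [-5, 10, 10, 14]


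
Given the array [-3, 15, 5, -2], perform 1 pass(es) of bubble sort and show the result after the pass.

After pass 1: [-3, 5, -2, 15] (2 swaps)
Total swaps: 2


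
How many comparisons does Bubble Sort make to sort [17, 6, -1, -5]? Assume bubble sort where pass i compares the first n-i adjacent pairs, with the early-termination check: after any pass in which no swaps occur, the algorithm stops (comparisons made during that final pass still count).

Pass 1: compare adjacent pairs (0,1)..(2,3) = 3 comparison(s), 3 swap(s) -> [6, -1, -5, 17]
Pass 2: compare adjacent pairs (0,1)..(1,2) = 2 comparison(s), 2 swap(s) -> [-1, -5, 6, 17]
Pass 3: compare adjacent pairs (0,1)..(0,1) = 1 comparison(s), 1 swap(s) -> [-5, -1, 6, 17]
Every pass made at least one swap, so all n-1 passes run.
Total comparisons: 3 + 2 + 1 = 6


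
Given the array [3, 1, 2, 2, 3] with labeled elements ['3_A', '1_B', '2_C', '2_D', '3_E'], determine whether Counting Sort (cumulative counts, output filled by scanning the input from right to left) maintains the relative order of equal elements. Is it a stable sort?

Trace Counting Sort on the labeled array (the key is the number; the letter only tracks identity):
  Counts for values 0..3: [0, 1, 2, 2]
  Cumulative counts: [0, 1, 3, 5]
  Scan right to left: place 3_E at output index 4
  Scan right to left: place 2_D at output index 2
  Scan right to left: place 2_C at output index 1
  Scan right to left: place 1_B at output index 0
  Scan right to left: place 3_A at output index 3
  Output: [1_B, 2_C, 2_D, 3_A, 3_E]
Equal keys:
  value 2: originally 2_C, 2_D; after sorting 2_C, 2_D -> order preserved
  value 3: originally 3_A, 3_E; after sorting 3_A, 3_E -> order preserved
All equal keys kept their original relative order. Counting Sort is stable: scanning the input right to left with decreasing cumulative counts places later duplicates at later output positions.
Answer: Stable


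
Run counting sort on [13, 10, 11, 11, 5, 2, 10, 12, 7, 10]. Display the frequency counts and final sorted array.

Count array: [0, 0, 1, 0, 0, 1, 0, 1, 0, 0, 3, 2, 1, 1]
(count[i] = number of elements equal to i)
Cumulative count: [0, 0, 1, 1, 1, 2, 2, 3, 3, 3, 6, 8, 9, 10]
Sorted: [2, 5, 7, 10, 10, 10, 11, 11, 12, 13]


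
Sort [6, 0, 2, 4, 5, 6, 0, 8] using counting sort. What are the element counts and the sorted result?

Count array: [2, 0, 1, 0, 1, 1, 2, 0, 1]
(count[i] = number of elements equal to i)
Cumulative count: [2, 2, 3, 3, 4, 5, 7, 7, 8]
Sorted: [0, 0, 2, 4, 5, 6, 6, 8]


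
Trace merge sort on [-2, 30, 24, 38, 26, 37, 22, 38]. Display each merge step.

Divide and conquer:
  Merge [-2] + [30] -> [-2, 30]
  Merge [24] + [38] -> [24, 38]
  Merge [-2, 30] + [24, 38] -> [-2, 24, 30, 38]
  Merge [26] + [37] -> [26, 37]
  Merge [22] + [38] -> [22, 38]
  Merge [26, 37] + [22, 38] -> [22, 26, 37, 38]
  Merge [-2, 24, 30, 38] + [22, 26, 37, 38] -> [-2, 22, 24, 26, 30, 37, 38, 38]


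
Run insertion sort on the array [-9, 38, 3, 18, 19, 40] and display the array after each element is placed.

First element -9 is already 'sorted'
Insert 38: shifted 0 elements -> [-9, 38, 3, 18, 19, 40]
Insert 3: shifted 1 elements -> [-9, 3, 38, 18, 19, 40]
Insert 18: shifted 1 elements -> [-9, 3, 18, 38, 19, 40]
Insert 19: shifted 1 elements -> [-9, 3, 18, 19, 38, 40]
Insert 40: shifted 0 elements -> [-9, 3, 18, 19, 38, 40]


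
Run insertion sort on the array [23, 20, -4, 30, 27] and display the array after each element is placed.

First element 23 is already 'sorted'
Insert 20: shifted 1 elements -> [20, 23, -4, 30, 27]
Insert -4: shifted 2 elements -> [-4, 20, 23, 30, 27]
Insert 30: shifted 0 elements -> [-4, 20, 23, 30, 27]
Insert 27: shifted 1 elements -> [-4, 20, 23, 27, 30]


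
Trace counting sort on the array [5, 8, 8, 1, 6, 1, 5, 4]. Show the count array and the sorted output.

Count array: [0, 2, 0, 0, 1, 2, 1, 0, 2]
(count[i] = number of elements equal to i)
Cumulative count: [0, 2, 2, 2, 3, 5, 6, 6, 8]
Sorted: [1, 1, 4, 5, 5, 6, 8, 8]


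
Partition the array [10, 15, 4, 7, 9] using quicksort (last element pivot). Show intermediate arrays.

Partition 1: pivot=9 at index 2 -> [4, 7, 9, 15, 10]
Partition 2: pivot=7 at index 1 -> [4, 7, 9, 15, 10]
Partition 3: pivot=10 at index 3 -> [4, 7, 9, 10, 15]


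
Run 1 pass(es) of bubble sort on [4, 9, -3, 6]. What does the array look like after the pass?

After pass 1: [4, -3, 6, 9] (2 swaps)
Total swaps: 2


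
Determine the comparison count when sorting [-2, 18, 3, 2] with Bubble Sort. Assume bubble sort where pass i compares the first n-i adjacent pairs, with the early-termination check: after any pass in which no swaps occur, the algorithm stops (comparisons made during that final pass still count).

Pass 1: compare adjacent pairs (0,1)..(2,3) = 3 comparison(s), 2 swap(s) -> [-2, 3, 2, 18]
Pass 2: compare adjacent pairs (0,1)..(1,2) = 2 comparison(s), 1 swap(s) -> [-2, 2, 3, 18]
Pass 3: compare adjacent pairs (0,1)..(0,1) = 1 comparison(s), 0 swap(s) -> [-2, 2, 3, 18]
No swaps in this pass, so bubble sort stops here.
Total comparisons: 3 + 2 + 1 = 6


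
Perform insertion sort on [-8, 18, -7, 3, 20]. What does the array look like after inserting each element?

First element -8 is already 'sorted'
Insert 18: shifted 0 elements -> [-8, 18, -7, 3, 20]
Insert -7: shifted 1 elements -> [-8, -7, 18, 3, 20]
Insert 3: shifted 1 elements -> [-8, -7, 3, 18, 20]
Insert 20: shifted 0 elements -> [-8, -7, 3, 18, 20]


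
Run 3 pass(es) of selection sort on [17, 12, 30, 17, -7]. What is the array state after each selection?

Pass 1: Select minimum -7 at index 4, swap -> [-7, 12, 30, 17, 17]
Pass 2: Select minimum 12 at index 1, swap -> [-7, 12, 30, 17, 17]
Pass 3: Select minimum 17 at index 3, swap -> [-7, 12, 17, 30, 17]


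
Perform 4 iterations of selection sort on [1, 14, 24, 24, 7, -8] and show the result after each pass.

Pass 1: Select minimum -8 at index 5, swap -> [-8, 14, 24, 24, 7, 1]
Pass 2: Select minimum 1 at index 5, swap -> [-8, 1, 24, 24, 7, 14]
Pass 3: Select minimum 7 at index 4, swap -> [-8, 1, 7, 24, 24, 14]
Pass 4: Select minimum 14 at index 5, swap -> [-8, 1, 7, 14, 24, 24]


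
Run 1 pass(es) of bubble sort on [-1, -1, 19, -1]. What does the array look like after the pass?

After pass 1: [-1, -1, -1, 19] (1 swaps)
Total swaps: 1


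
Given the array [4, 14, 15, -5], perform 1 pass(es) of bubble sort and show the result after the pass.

After pass 1: [4, 14, -5, 15] (1 swaps)
Total swaps: 1


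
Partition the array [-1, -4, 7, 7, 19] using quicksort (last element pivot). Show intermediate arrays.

Partition 1: pivot=19 at index 4 -> [-1, -4, 7, 7, 19]
Partition 2: pivot=7 at index 3 -> [-1, -4, 7, 7, 19]
Partition 3: pivot=7 at index 2 -> [-1, -4, 7, 7, 19]
Partition 4: pivot=-4 at index 0 -> [-4, -1, 7, 7, 19]


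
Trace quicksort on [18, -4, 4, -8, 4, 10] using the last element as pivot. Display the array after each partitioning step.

Partition 1: pivot=10 at index 4 -> [-4, 4, -8, 4, 10, 18]
Partition 2: pivot=4 at index 3 -> [-4, 4, -8, 4, 10, 18]
Partition 3: pivot=-8 at index 0 -> [-8, 4, -4, 4, 10, 18]
Partition 4: pivot=-4 at index 1 -> [-8, -4, 4, 4, 10, 18]


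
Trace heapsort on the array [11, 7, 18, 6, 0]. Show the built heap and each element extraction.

Build heap: [18, 7, 11, 6, 0]
Extract 18: [11, 7, 0, 6, 18]
Extract 11: [7, 6, 0, 11, 18]
Extract 7: [6, 0, 7, 11, 18]
Extract 6: [0, 6, 7, 11, 18]


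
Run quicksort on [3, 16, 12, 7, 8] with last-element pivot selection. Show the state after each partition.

Partition 1: pivot=8 at index 2 -> [3, 7, 8, 16, 12]
Partition 2: pivot=7 at index 1 -> [3, 7, 8, 16, 12]
Partition 3: pivot=12 at index 3 -> [3, 7, 8, 12, 16]


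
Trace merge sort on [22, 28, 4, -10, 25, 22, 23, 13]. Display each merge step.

Divide and conquer:
  Merge [22] + [28] -> [22, 28]
  Merge [4] + [-10] -> [-10, 4]
  Merge [22, 28] + [-10, 4] -> [-10, 4, 22, 28]
  Merge [25] + [22] -> [22, 25]
  Merge [23] + [13] -> [13, 23]
  Merge [22, 25] + [13, 23] -> [13, 22, 23, 25]
  Merge [-10, 4, 22, 28] + [13, 22, 23, 25] -> [-10, 4, 13, 22, 22, 23, 25, 28]


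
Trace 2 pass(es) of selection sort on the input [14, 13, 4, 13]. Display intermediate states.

Pass 1: Select minimum 4 at index 2, swap -> [4, 13, 14, 13]
Pass 2: Select minimum 13 at index 1, swap -> [4, 13, 14, 13]


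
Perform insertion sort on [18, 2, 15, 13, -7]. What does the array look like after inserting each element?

First element 18 is already 'sorted'
Insert 2: shifted 1 elements -> [2, 18, 15, 13, -7]
Insert 15: shifted 1 elements -> [2, 15, 18, 13, -7]
Insert 13: shifted 2 elements -> [2, 13, 15, 18, -7]
Insert -7: shifted 4 elements -> [-7, 2, 13, 15, 18]


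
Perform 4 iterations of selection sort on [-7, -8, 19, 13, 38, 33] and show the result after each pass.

Pass 1: Select minimum -8 at index 1, swap -> [-8, -7, 19, 13, 38, 33]
Pass 2: Select minimum -7 at index 1, swap -> [-8, -7, 19, 13, 38, 33]
Pass 3: Select minimum 13 at index 3, swap -> [-8, -7, 13, 19, 38, 33]
Pass 4: Select minimum 19 at index 3, swap -> [-8, -7, 13, 19, 38, 33]


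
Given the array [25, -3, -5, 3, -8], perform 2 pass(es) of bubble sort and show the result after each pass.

After pass 1: [-3, -5, 3, -8, 25] (4 swaps)
After pass 2: [-5, -3, -8, 3, 25] (2 swaps)
Total swaps: 6


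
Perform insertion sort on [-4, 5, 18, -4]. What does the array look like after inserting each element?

First element -4 is already 'sorted'
Insert 5: shifted 0 elements -> [-4, 5, 18, -4]
Insert 18: shifted 0 elements -> [-4, 5, 18, -4]
Insert -4: shifted 2 elements -> [-4, -4, 5, 18]


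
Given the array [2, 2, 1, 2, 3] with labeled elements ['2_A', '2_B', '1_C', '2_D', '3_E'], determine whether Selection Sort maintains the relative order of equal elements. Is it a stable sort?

Trace Selection Sort on the labeled array (the key is the number; the letter only tracks identity):
  Pass 1: minimum of unsorted part is 1_C at index 2; swap it with 2_A at index 0 -> [1_C, 2_B, 2_A, 2_D, 3_E]
  Pass 2: minimum 2_B is already at index 1; no swap -> [1_C, 2_B, 2_A, 2_D, 3_E]
  Pass 3: minimum 2_A is already at index 2; no swap -> [1_C, 2_B, 2_A, 2_D, 3_E]
  Pass 4: minimum 2_D is already at index 3; no swap -> [1_C, 2_B, 2_A, 2_D, 3_E]
Final order: [1_C, 2_B, 2_A, 2_D, 3_E]
Equal keys:
  value 2: originally 2_A, 2_B, 2_D; after sorting 2_B, 2_A, 2_D -> order changed
Equal keys were reordered, so Selection Sort is not stable: the long-range swap that moves the minimum into place can carry an element past an equal key. (One such input is enough; an unstable sort may happen to preserve order on other inputs, but it gives no guarantee.)
Answer: Not stable


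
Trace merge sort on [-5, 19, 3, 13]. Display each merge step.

Divide and conquer:
  Merge [-5] + [19] -> [-5, 19]
  Merge [3] + [13] -> [3, 13]
  Merge [-5, 19] + [3, 13] -> [-5, 3, 13, 19]


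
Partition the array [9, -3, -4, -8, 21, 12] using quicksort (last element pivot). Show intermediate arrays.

Partition 1: pivot=12 at index 4 -> [9, -3, -4, -8, 12, 21]
Partition 2: pivot=-8 at index 0 -> [-8, -3, -4, 9, 12, 21]
Partition 3: pivot=9 at index 3 -> [-8, -3, -4, 9, 12, 21]
Partition 4: pivot=-4 at index 1 -> [-8, -4, -3, 9, 12, 21]


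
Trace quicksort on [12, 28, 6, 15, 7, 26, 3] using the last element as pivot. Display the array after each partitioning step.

Partition 1: pivot=3 at index 0 -> [3, 28, 6, 15, 7, 26, 12]
Partition 2: pivot=12 at index 3 -> [3, 6, 7, 12, 28, 26, 15]
Partition 3: pivot=7 at index 2 -> [3, 6, 7, 12, 28, 26, 15]
Partition 4: pivot=15 at index 4 -> [3, 6, 7, 12, 15, 26, 28]
Partition 5: pivot=28 at index 6 -> [3, 6, 7, 12, 15, 26, 28]


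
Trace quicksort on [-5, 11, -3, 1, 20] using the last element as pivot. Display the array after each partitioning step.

Partition 1: pivot=20 at index 4 -> [-5, 11, -3, 1, 20]
Partition 2: pivot=1 at index 2 -> [-5, -3, 1, 11, 20]
Partition 3: pivot=-3 at index 1 -> [-5, -3, 1, 11, 20]


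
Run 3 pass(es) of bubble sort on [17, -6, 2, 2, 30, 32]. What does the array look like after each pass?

After pass 1: [-6, 2, 2, 17, 30, 32] (3 swaps)
After pass 2: [-6, 2, 2, 17, 30, 32] (0 swaps)
After pass 3: [-6, 2, 2, 17, 30, 32] (0 swaps)
Total swaps: 3


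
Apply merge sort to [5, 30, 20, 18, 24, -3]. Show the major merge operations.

Divide and conquer:
  Merge [30] + [20] -> [20, 30]
  Merge [5] + [20, 30] -> [5, 20, 30]
  Merge [24] + [-3] -> [-3, 24]
  Merge [18] + [-3, 24] -> [-3, 18, 24]
  Merge [5, 20, 30] + [-3, 18, 24] -> [-3, 5, 18, 20, 24, 30]


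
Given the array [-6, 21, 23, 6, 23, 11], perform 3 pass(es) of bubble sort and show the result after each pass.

After pass 1: [-6, 21, 6, 23, 11, 23] (2 swaps)
After pass 2: [-6, 6, 21, 11, 23, 23] (2 swaps)
After pass 3: [-6, 6, 11, 21, 23, 23] (1 swaps)
Total swaps: 5


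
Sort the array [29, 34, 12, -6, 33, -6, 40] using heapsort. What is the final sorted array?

Build heap: [40, 34, 29, -6, 33, -6, 12]
Extract 40: [34, 33, 29, -6, 12, -6, 40]
Extract 34: [33, 12, 29, -6, -6, 34, 40]
Extract 33: [29, 12, -6, -6, 33, 34, 40]
Extract 29: [12, -6, -6, 29, 33, 34, 40]
Extract 12: [-6, -6, 12, 29, 33, 34, 40]
Extract -6: [-6, -6, 12, 29, 33, 34, 40]


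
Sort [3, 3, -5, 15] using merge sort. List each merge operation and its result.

Divide and conquer:
  Merge [3] + [3] -> [3, 3]
  Merge [-5] + [15] -> [-5, 15]
  Merge [3, 3] + [-5, 15] -> [-5, 3, 3, 15]


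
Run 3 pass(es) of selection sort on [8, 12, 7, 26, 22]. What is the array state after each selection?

Pass 1: Select minimum 7 at index 2, swap -> [7, 12, 8, 26, 22]
Pass 2: Select minimum 8 at index 2, swap -> [7, 8, 12, 26, 22]
Pass 3: Select minimum 12 at index 2, swap -> [7, 8, 12, 26, 22]


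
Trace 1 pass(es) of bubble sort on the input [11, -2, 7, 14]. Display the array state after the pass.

After pass 1: [-2, 7, 11, 14] (2 swaps)
Total swaps: 2


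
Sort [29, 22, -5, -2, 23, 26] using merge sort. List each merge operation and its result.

Divide and conquer:
  Merge [22] + [-5] -> [-5, 22]
  Merge [29] + [-5, 22] -> [-5, 22, 29]
  Merge [23] + [26] -> [23, 26]
  Merge [-2] + [23, 26] -> [-2, 23, 26]
  Merge [-5, 22, 29] + [-2, 23, 26] -> [-5, -2, 22, 23, 26, 29]


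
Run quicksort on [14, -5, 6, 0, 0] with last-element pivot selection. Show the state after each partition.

Partition 1: pivot=0 at index 2 -> [-5, 0, 0, 14, 6]
Partition 2: pivot=0 at index 1 -> [-5, 0, 0, 14, 6]
Partition 3: pivot=6 at index 3 -> [-5, 0, 0, 6, 14]


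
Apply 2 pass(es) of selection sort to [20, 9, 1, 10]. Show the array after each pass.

Pass 1: Select minimum 1 at index 2, swap -> [1, 9, 20, 10]
Pass 2: Select minimum 9 at index 1, swap -> [1, 9, 20, 10]


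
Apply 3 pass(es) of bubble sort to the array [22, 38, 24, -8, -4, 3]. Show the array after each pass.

After pass 1: [22, 24, -8, -4, 3, 38] (4 swaps)
After pass 2: [22, -8, -4, 3, 24, 38] (3 swaps)
After pass 3: [-8, -4, 3, 22, 24, 38] (3 swaps)
Total swaps: 10


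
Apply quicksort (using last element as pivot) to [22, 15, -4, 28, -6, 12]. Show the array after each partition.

Partition 1: pivot=12 at index 2 -> [-4, -6, 12, 28, 15, 22]
Partition 2: pivot=-6 at index 0 -> [-6, -4, 12, 28, 15, 22]
Partition 3: pivot=22 at index 4 -> [-6, -4, 12, 15, 22, 28]


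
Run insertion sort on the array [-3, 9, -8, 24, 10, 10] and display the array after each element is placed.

First element -3 is already 'sorted'
Insert 9: shifted 0 elements -> [-3, 9, -8, 24, 10, 10]
Insert -8: shifted 2 elements -> [-8, -3, 9, 24, 10, 10]
Insert 24: shifted 0 elements -> [-8, -3, 9, 24, 10, 10]
Insert 10: shifted 1 elements -> [-8, -3, 9, 10, 24, 10]
Insert 10: shifted 1 elements -> [-8, -3, 9, 10, 10, 24]


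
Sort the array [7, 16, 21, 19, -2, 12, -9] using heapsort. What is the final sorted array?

Build heap: [21, 19, 12, 16, -2, 7, -9]
Extract 21: [19, 16, 12, -9, -2, 7, 21]
Extract 19: [16, 7, 12, -9, -2, 19, 21]
Extract 16: [12, 7, -2, -9, 16, 19, 21]
Extract 12: [7, -9, -2, 12, 16, 19, 21]
Extract 7: [-2, -9, 7, 12, 16, 19, 21]
Extract -2: [-9, -2, 7, 12, 16, 19, 21]


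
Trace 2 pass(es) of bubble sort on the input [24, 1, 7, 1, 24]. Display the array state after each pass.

After pass 1: [1, 7, 1, 24, 24] (3 swaps)
After pass 2: [1, 1, 7, 24, 24] (1 swaps)
Total swaps: 4


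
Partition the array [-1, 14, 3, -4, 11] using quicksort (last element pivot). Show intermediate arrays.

Partition 1: pivot=11 at index 3 -> [-1, 3, -4, 11, 14]
Partition 2: pivot=-4 at index 0 -> [-4, 3, -1, 11, 14]
Partition 3: pivot=-1 at index 1 -> [-4, -1, 3, 11, 14]


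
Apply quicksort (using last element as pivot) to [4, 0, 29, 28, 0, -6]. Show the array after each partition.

Partition 1: pivot=-6 at index 0 -> [-6, 0, 29, 28, 0, 4]
Partition 2: pivot=4 at index 3 -> [-6, 0, 0, 4, 29, 28]
Partition 3: pivot=0 at index 2 -> [-6, 0, 0, 4, 29, 28]
Partition 4: pivot=28 at index 4 -> [-6, 0, 0, 4, 28, 29]


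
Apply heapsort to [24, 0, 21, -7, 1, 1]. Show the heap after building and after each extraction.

Build heap: [24, 1, 21, -7, 0, 1]
Extract 24: [21, 1, 1, -7, 0, 24]
Extract 21: [1, 0, 1, -7, 21, 24]
Extract 1: [1, 0, -7, 1, 21, 24]
Extract 1: [0, -7, 1, 1, 21, 24]
Extract 0: [-7, 0, 1, 1, 21, 24]


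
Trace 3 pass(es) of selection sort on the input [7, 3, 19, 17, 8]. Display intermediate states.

Pass 1: Select minimum 3 at index 1, swap -> [3, 7, 19, 17, 8]
Pass 2: Select minimum 7 at index 1, swap -> [3, 7, 19, 17, 8]
Pass 3: Select minimum 8 at index 4, swap -> [3, 7, 8, 17, 19]


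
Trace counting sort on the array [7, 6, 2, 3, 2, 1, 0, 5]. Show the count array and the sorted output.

Count array: [1, 1, 2, 1, 0, 1, 1, 1]
(count[i] = number of elements equal to i)
Cumulative count: [1, 2, 4, 5, 5, 6, 7, 8]
Sorted: [0, 1, 2, 2, 3, 5, 6, 7]


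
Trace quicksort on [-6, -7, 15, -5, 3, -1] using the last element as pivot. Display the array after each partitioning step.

Partition 1: pivot=-1 at index 3 -> [-6, -7, -5, -1, 3, 15]
Partition 2: pivot=-5 at index 2 -> [-6, -7, -5, -1, 3, 15]
Partition 3: pivot=-7 at index 0 -> [-7, -6, -5, -1, 3, 15]
Partition 4: pivot=15 at index 5 -> [-7, -6, -5, -1, 3, 15]


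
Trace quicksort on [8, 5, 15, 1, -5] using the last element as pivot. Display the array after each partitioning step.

Partition 1: pivot=-5 at index 0 -> [-5, 5, 15, 1, 8]
Partition 2: pivot=8 at index 3 -> [-5, 5, 1, 8, 15]
Partition 3: pivot=1 at index 1 -> [-5, 1, 5, 8, 15]


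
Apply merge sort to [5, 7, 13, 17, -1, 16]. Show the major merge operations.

Divide and conquer:
  Merge [7] + [13] -> [7, 13]
  Merge [5] + [7, 13] -> [5, 7, 13]
  Merge [-1] + [16] -> [-1, 16]
  Merge [17] + [-1, 16] -> [-1, 16, 17]
  Merge [5, 7, 13] + [-1, 16, 17] -> [-1, 5, 7, 13, 16, 17]


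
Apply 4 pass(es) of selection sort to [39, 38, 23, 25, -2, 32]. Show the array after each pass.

Pass 1: Select minimum -2 at index 4, swap -> [-2, 38, 23, 25, 39, 32]
Pass 2: Select minimum 23 at index 2, swap -> [-2, 23, 38, 25, 39, 32]
Pass 3: Select minimum 25 at index 3, swap -> [-2, 23, 25, 38, 39, 32]
Pass 4: Select minimum 32 at index 5, swap -> [-2, 23, 25, 32, 39, 38]


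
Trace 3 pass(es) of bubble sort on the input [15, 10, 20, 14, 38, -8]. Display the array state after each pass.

After pass 1: [10, 15, 14, 20, -8, 38] (3 swaps)
After pass 2: [10, 14, 15, -8, 20, 38] (2 swaps)
After pass 3: [10, 14, -8, 15, 20, 38] (1 swaps)
Total swaps: 6


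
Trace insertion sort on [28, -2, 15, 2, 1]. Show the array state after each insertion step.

First element 28 is already 'sorted'
Insert -2: shifted 1 elements -> [-2, 28, 15, 2, 1]
Insert 15: shifted 1 elements -> [-2, 15, 28, 2, 1]
Insert 2: shifted 2 elements -> [-2, 2, 15, 28, 1]
Insert 1: shifted 3 elements -> [-2, 1, 2, 15, 28]


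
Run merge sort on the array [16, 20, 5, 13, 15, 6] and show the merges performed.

Divide and conquer:
  Merge [20] + [5] -> [5, 20]
  Merge [16] + [5, 20] -> [5, 16, 20]
  Merge [15] + [6] -> [6, 15]
  Merge [13] + [6, 15] -> [6, 13, 15]
  Merge [5, 16, 20] + [6, 13, 15] -> [5, 6, 13, 15, 16, 20]


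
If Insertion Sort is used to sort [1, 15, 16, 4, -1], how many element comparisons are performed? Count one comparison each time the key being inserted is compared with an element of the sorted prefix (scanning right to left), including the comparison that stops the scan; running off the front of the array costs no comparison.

Insert 15: 1 <= 15 (stop) = 1 comparison(s) -> [1, 15, 16, 4, -1]
Insert 16: 15 <= 16 (stop) = 1 comparison(s) -> [1, 15, 16, 4, -1]
Insert 4: 16 > 4 (shift), 15 > 4 (shift), 1 <= 4 (stop) = 3 comparison(s) -> [1, 4, 15, 16, -1]
Insert -1: 16 > -1 (shift), 15 > -1 (shift), 4 > -1 (shift), 1 > -1 (shift), reached front = 4 comparison(s) -> [-1, 1, 4, 15, 16]
Total comparisons: 1 + 1 + 3 + 4 = 9


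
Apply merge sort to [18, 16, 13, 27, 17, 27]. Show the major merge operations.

Divide and conquer:
  Merge [16] + [13] -> [13, 16]
  Merge [18] + [13, 16] -> [13, 16, 18]
  Merge [17] + [27] -> [17, 27]
  Merge [27] + [17, 27] -> [17, 27, 27]
  Merge [13, 16, 18] + [17, 27, 27] -> [13, 16, 17, 18, 27, 27]


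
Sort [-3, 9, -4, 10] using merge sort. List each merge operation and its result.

Divide and conquer:
  Merge [-3] + [9] -> [-3, 9]
  Merge [-4] + [10] -> [-4, 10]
  Merge [-3, 9] + [-4, 10] -> [-4, -3, 9, 10]


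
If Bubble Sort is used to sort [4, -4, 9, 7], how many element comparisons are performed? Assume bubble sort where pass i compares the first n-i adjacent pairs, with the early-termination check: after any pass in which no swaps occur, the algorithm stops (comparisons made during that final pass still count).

Pass 1: compare adjacent pairs (0,1)..(2,3) = 3 comparison(s), 2 swap(s) -> [-4, 4, 7, 9]
Pass 2: compare adjacent pairs (0,1)..(1,2) = 2 comparison(s), 0 swap(s) -> [-4, 4, 7, 9]
No swaps in this pass, so bubble sort stops here.
Total comparisons: 3 + 2 = 5


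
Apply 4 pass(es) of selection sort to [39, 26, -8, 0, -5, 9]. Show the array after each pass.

Pass 1: Select minimum -8 at index 2, swap -> [-8, 26, 39, 0, -5, 9]
Pass 2: Select minimum -5 at index 4, swap -> [-8, -5, 39, 0, 26, 9]
Pass 3: Select minimum 0 at index 3, swap -> [-8, -5, 0, 39, 26, 9]
Pass 4: Select minimum 9 at index 5, swap -> [-8, -5, 0, 9, 26, 39]


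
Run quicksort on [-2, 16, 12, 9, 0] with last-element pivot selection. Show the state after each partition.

Partition 1: pivot=0 at index 1 -> [-2, 0, 12, 9, 16]
Partition 2: pivot=16 at index 4 -> [-2, 0, 12, 9, 16]
Partition 3: pivot=9 at index 2 -> [-2, 0, 9, 12, 16]


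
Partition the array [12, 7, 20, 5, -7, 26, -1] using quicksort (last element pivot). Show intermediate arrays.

Partition 1: pivot=-1 at index 1 -> [-7, -1, 20, 5, 12, 26, 7]
Partition 2: pivot=7 at index 3 -> [-7, -1, 5, 7, 12, 26, 20]
Partition 3: pivot=20 at index 5 -> [-7, -1, 5, 7, 12, 20, 26]


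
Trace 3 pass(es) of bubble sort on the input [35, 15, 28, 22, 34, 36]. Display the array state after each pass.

After pass 1: [15, 28, 22, 34, 35, 36] (4 swaps)
After pass 2: [15, 22, 28, 34, 35, 36] (1 swaps)
After pass 3: [15, 22, 28, 34, 35, 36] (0 swaps)
Total swaps: 5


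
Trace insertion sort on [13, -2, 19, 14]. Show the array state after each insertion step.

First element 13 is already 'sorted'
Insert -2: shifted 1 elements -> [-2, 13, 19, 14]
Insert 19: shifted 0 elements -> [-2, 13, 19, 14]
Insert 14: shifted 1 elements -> [-2, 13, 14, 19]


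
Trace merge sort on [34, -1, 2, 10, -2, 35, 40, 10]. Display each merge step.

Divide and conquer:
  Merge [34] + [-1] -> [-1, 34]
  Merge [2] + [10] -> [2, 10]
  Merge [-1, 34] + [2, 10] -> [-1, 2, 10, 34]
  Merge [-2] + [35] -> [-2, 35]
  Merge [40] + [10] -> [10, 40]
  Merge [-2, 35] + [10, 40] -> [-2, 10, 35, 40]
  Merge [-1, 2, 10, 34] + [-2, 10, 35, 40] -> [-2, -1, 2, 10, 10, 34, 35, 40]


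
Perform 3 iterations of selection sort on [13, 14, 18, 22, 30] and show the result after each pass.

Pass 1: Select minimum 13 at index 0, swap -> [13, 14, 18, 22, 30]
Pass 2: Select minimum 14 at index 1, swap -> [13, 14, 18, 22, 30]
Pass 3: Select minimum 18 at index 2, swap -> [13, 14, 18, 22, 30]


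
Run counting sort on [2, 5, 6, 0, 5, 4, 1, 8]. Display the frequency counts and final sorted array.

Count array: [1, 1, 1, 0, 1, 2, 1, 0, 1]
(count[i] = number of elements equal to i)
Cumulative count: [1, 2, 3, 3, 4, 6, 7, 7, 8]
Sorted: [0, 1, 2, 4, 5, 5, 6, 8]


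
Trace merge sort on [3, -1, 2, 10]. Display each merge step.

Divide and conquer:
  Merge [3] + [-1] -> [-1, 3]
  Merge [2] + [10] -> [2, 10]
  Merge [-1, 3] + [2, 10] -> [-1, 2, 3, 10]


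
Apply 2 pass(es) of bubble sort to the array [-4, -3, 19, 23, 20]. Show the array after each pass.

After pass 1: [-4, -3, 19, 20, 23] (1 swaps)
After pass 2: [-4, -3, 19, 20, 23] (0 swaps)
Total swaps: 1


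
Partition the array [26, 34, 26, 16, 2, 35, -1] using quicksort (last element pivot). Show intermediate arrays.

Partition 1: pivot=-1 at index 0 -> [-1, 34, 26, 16, 2, 35, 26]
Partition 2: pivot=26 at index 4 -> [-1, 26, 16, 2, 26, 35, 34]
Partition 3: pivot=2 at index 1 -> [-1, 2, 16, 26, 26, 35, 34]
Partition 4: pivot=26 at index 3 -> [-1, 2, 16, 26, 26, 35, 34]
Partition 5: pivot=34 at index 5 -> [-1, 2, 16, 26, 26, 34, 35]
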